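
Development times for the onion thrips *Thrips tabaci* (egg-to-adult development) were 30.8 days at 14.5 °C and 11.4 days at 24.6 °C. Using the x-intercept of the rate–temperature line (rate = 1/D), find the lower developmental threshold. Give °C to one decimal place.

8.6 °C

Linear rate model ⇒ the product D·(T − T_b) is constant across temperatures.
30.8·(14.5 − T_b) = 11.4·(24.6 − T_b)
T_b = (30.8·14.5 − 11.4·24.6) / (30.8 − 11.4) = 166.16 / 19.4 = 8.565 °C ≈ 8.6 °C.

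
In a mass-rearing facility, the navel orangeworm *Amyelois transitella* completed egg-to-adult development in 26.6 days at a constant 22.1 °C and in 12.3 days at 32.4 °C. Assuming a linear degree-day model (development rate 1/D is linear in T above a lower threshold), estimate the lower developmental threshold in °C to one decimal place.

Linear rate model ⇒ the product D·(T − T_b) is constant across temperatures.
26.6·(22.1 − T_b) = 12.3·(32.4 − T_b)
T_b = (26.6·22.1 − 12.3·32.4) / (26.6 − 12.3) = 189.34 / 14.3 = 13.241 °C ≈ 13.2 °C.

13.2 °C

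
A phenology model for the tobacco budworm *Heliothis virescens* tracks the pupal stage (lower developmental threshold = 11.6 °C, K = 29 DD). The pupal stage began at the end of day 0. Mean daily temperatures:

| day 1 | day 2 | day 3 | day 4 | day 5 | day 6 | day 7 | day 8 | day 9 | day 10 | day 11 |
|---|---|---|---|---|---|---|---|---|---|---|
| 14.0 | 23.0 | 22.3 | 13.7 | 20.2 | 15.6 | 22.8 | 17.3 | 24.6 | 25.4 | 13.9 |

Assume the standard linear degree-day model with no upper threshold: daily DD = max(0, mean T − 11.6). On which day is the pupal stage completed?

Daily DD above 11.6 °C: 2.4, 11.4, 10.7, 2.1, 8.6, 4.0, 11.2, 5.7, 13.0, 13.8, 2.3.
Cumulative: 2.4, 13.8, 24.5, 26.6, 35.2, 39.2, 50.4, 56.1, 69.1, 82.9, 85.2.
The total first reaches 29 DD on day 5.

day 5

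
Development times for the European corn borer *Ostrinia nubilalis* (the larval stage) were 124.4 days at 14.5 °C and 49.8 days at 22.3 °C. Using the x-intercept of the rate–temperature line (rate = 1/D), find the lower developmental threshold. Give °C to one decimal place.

Equal thermal constants: D₁(T₁ − T_b) = D₂(T₂ − T_b).
124.4·(14.5 − T_b) = 49.8·(22.3 − T_b)
T_b = (124.4·14.5 − 49.8·22.3) / (124.4 − 49.8) = 693.26 / 74.6 = 9.293 °C ≈ 9.3 °C.

9.3 °C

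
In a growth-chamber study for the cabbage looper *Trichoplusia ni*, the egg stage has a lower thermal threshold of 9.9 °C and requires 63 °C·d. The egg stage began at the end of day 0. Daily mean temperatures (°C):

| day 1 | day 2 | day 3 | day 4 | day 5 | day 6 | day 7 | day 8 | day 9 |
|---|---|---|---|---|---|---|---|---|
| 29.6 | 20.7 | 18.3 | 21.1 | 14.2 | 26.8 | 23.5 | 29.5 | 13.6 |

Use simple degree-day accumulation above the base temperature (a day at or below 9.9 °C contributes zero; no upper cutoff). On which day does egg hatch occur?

day 6

Daily DD above 9.9 °C: 19.7, 10.8, 8.4, 11.2, 4.3, 16.9, 13.6, 19.6, 3.7.
Cumulative: 19.7, 30.5, 38.9, 50.1, 54.4, 71.3, 84.9, 104.5, 108.2.
The total first reaches 63 DD on day 6.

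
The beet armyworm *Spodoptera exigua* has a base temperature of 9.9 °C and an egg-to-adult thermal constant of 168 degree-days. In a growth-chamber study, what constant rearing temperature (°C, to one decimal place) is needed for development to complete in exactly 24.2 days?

Required daily accumulation = 168 / 24.2 = 6.942 DD/day.
T = T_base + 6.942 = 9.9 + 6.942 = 16.842 ≈ 16.8 °C.

16.8 °C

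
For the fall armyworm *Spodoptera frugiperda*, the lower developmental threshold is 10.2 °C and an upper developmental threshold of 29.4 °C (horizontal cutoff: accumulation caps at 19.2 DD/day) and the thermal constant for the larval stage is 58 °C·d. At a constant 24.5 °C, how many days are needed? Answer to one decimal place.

4.1 days

Daily accumulation = 24.5 − 10.2 = 14.3 DD/day.
Duration = 58 / 14.3 = 4.056 ≈ 4.1 days.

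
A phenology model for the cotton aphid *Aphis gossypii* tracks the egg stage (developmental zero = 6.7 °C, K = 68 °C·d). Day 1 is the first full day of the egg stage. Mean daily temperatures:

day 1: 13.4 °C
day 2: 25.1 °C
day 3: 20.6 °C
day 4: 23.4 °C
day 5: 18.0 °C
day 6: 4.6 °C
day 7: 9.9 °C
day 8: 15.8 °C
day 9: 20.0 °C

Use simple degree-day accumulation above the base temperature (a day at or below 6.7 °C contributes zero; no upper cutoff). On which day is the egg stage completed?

Daily DD above 6.7 °C: 6.7, 18.4, 13.9, 16.7, 11.3, 0.0, 3.2, 9.1, 13.3.
Cumulative: 6.7, 25.1, 39.0, 55.7, 67.0, 67.0, 70.2, 79.3, 92.6.
The total first reaches 68 DD on day 7.

day 7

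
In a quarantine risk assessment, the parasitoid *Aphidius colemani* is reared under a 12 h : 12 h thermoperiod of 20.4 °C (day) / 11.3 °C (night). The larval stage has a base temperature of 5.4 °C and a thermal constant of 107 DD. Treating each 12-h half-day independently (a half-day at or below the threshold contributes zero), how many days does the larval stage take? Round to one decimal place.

Day half: max(0, 20.4 − 5.4) × 0.5 = 15.0 × 0.5 = 7.50 DD.
Night half: max(0, 11.3 − 5.4) × 0.5 = 5.9 × 0.5 = 2.95 DD.
Per 24 h: 10.45 DD/day.
Duration = 107 / 10.45 = 10.239 ≈ 10.2 days.

10.2 days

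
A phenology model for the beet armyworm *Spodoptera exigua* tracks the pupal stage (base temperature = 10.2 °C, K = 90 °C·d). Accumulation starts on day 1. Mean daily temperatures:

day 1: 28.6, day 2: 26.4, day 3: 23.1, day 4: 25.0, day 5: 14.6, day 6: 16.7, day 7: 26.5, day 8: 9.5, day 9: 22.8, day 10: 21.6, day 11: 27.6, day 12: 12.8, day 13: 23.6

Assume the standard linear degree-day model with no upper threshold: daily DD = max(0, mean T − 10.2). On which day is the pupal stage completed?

day 9

Daily DD above 10.2 °C: 18.4, 16.2, 12.9, 14.8, 4.4, 6.5, 16.3, 0.0, 12.6, 11.4, 17.4, 2.6, 13.4.
Cumulative: 18.4, 34.6, 47.5, 62.3, 66.7, 73.2, 89.5, 89.5, 102.1, 113.5, 130.9, 133.5, 146.9.
The total first reaches 90 DD on day 9.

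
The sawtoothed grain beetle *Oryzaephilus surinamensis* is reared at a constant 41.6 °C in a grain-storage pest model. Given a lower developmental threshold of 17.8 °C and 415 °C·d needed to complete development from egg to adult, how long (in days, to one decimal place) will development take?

17.4 days

Daily accumulation = 41.6 − 17.8 = 23.8 DD/day.
Duration = 415 / 23.8 = 17.437 ≈ 17.4 days.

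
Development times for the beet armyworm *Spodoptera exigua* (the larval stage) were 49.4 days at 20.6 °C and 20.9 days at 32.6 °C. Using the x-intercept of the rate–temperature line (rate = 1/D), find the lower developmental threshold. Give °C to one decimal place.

11.8 °C

Under the model K = D·(T − T_b), so D₁·(T₁ − T_b) = D₂·(T₂ − T_b).
49.4·(20.6 − T_b) = 20.9·(32.6 − T_b)
T_b = (49.4·20.6 − 20.9·32.6) / (49.4 − 20.9) = 336.30 / 28.5 = 11.800 °C ≈ 11.8 °C.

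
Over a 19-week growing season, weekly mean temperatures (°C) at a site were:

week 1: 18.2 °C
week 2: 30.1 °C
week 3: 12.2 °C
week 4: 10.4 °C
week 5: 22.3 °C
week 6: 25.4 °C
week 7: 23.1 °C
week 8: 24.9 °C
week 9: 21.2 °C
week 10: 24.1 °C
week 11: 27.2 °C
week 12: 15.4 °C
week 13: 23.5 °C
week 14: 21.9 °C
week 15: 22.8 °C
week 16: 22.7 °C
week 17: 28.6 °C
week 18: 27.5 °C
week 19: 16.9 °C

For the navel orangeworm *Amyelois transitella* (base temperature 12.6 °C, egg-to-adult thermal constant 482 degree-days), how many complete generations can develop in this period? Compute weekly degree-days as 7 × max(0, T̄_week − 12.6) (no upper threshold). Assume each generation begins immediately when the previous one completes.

2 generations

Weekly DD (7 × max(0, T̄ − 12.6)): 39.2, 122.5, 0.0, 0.0, 67.9, 89.6, 73.5, 86.1, 60.2, 80.5, 102.2, 19.6, 76.3, 65.1, 71.4, 70.7, 112.0, 104.3, 30.1.
Season total = 1271.2 DD.
Complete generations = ⌊1271.2 / 482⌋ = 2.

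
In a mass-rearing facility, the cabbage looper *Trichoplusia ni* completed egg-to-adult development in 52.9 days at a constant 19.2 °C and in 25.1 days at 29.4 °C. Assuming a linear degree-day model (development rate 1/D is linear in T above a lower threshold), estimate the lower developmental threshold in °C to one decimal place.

Under the model K = D·(T − T_b), so D₁·(T₁ − T_b) = D₂·(T₂ − T_b).
52.9·(19.2 − T_b) = 25.1·(29.4 − T_b)
T_b = (52.9·19.2 − 25.1·29.4) / (52.9 − 25.1) = 277.74 / 27.8 = 9.991 °C ≈ 10.0 °C.

10.0 °C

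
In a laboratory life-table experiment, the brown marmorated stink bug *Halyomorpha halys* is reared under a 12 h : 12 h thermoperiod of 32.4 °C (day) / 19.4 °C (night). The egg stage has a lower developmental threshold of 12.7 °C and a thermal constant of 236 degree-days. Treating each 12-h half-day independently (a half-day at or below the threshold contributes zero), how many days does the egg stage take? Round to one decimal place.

17.9 days

Day half: max(0, 32.4 − 12.7) × 0.5 = 19.7 × 0.5 = 9.85 DD.
Night half: max(0, 19.4 − 12.7) × 0.5 = 6.7 × 0.5 = 3.35 DD.
Per 24 h: 13.20 DD/day.
Duration = 236 / 13.20 = 17.879 ≈ 17.9 days.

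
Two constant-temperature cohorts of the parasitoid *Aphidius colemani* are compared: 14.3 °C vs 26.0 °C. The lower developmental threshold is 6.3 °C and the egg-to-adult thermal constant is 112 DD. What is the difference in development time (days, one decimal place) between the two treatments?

8.3 days

At 14.3 °C: 112 / (14.3 − 6.3) = 112 / 8.0 = 14.000 d.
At 26.0 °C: 112 / (26.0 − 6.3) = 112 / 19.7 = 5.685 d.
Difference = |14.000 − 5.685| = 8.315 ≈ 8.3 days.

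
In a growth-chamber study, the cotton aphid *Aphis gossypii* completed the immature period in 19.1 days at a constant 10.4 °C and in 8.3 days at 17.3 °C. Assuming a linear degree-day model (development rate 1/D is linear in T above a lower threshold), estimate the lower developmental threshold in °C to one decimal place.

5.1 °C

Linear rate model ⇒ the product D·(T − T_b) is constant across temperatures.
19.1·(10.4 − T_b) = 8.3·(17.3 − T_b)
T_b = (19.1·10.4 − 8.3·17.3) / (19.1 − 8.3) = 55.05 / 10.8 = 5.097 °C ≈ 5.1 °C.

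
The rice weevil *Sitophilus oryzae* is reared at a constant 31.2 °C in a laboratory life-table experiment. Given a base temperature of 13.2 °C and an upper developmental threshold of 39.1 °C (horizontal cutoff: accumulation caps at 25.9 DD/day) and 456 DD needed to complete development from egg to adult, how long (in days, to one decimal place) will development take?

Daily accumulation = 31.2 − 13.2 = 18.0 DD/day.
Duration = 456 / 18.0 = 25.333 ≈ 25.3 days.

25.3 days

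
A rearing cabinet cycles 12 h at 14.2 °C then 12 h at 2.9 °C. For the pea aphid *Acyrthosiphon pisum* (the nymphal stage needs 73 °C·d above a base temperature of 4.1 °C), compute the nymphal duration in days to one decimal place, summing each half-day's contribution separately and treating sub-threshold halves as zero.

Day half: max(0, 14.2 − 4.1) × 0.5 = 10.1 × 0.5 = 5.05 DD.
Night half: max(0, 2.9 − 4.1) × 0.5 = 0.0 × 0.5 = 0.00 DD.
Per 24 h: 5.05 DD/day.
Duration = 73 / 5.05 = 14.455 ≈ 14.5 days.

14.5 days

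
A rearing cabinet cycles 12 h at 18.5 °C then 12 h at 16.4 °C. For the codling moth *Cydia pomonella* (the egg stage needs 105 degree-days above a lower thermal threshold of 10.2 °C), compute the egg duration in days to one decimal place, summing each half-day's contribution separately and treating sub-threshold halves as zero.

Day half: max(0, 18.5 − 10.2) × 0.5 = 8.3 × 0.5 = 4.15 DD.
Night half: max(0, 16.4 − 10.2) × 0.5 = 6.2 × 0.5 = 3.10 DD.
Per 24 h: 7.25 DD/day.
Duration = 105 / 7.25 = 14.483 ≈ 14.5 days.

14.5 days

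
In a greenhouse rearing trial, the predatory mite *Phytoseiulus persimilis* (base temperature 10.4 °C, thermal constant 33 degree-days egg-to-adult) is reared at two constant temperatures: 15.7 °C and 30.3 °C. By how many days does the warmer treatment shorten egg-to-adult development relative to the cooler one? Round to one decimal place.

At 15.7 °C: 33 / (15.7 − 10.4) = 33 / 5.3 = 6.226 d.
At 30.3 °C: 33 / (30.3 − 10.4) = 33 / 19.9 = 1.658 d.
Difference = |6.226 − 1.658| = 4.568 ≈ 4.6 days.

4.6 days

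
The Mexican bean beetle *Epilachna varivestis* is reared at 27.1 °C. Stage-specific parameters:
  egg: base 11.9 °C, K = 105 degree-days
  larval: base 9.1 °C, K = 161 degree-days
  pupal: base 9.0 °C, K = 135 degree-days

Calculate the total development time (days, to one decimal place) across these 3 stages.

23.3 days

egg: 105 / (27.1 − 11.9) = 105 / 15.2 = 6.908 d.
larval: 161 / (27.1 − 9.1) = 161 / 18.0 = 8.944 d.
pupal: 135 / (27.1 − 9.0) = 135 / 18.1 = 7.459 d.
Sum = 23.311 ≈ 23.3 days.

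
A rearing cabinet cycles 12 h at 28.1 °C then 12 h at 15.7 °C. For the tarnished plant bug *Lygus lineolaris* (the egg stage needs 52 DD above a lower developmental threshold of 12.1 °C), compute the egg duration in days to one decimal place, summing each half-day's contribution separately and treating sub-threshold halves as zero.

Day half: max(0, 28.1 − 12.1) × 0.5 = 16.0 × 0.5 = 8.00 DD.
Night half: max(0, 15.7 − 12.1) × 0.5 = 3.6 × 0.5 = 1.80 DD.
Per 24 h: 9.80 DD/day.
Duration = 52 / 9.80 = 5.306 ≈ 5.3 days.

5.3 days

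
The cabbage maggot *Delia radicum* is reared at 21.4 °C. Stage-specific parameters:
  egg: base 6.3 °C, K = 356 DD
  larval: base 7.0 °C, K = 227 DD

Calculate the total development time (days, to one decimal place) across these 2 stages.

egg: 356 / (21.4 − 6.3) = 356 / 15.1 = 23.576 d.
larval: 227 / (21.4 − 7.0) = 227 / 14.4 = 15.764 d.
Sum = 39.340 ≈ 39.3 days.

39.3 days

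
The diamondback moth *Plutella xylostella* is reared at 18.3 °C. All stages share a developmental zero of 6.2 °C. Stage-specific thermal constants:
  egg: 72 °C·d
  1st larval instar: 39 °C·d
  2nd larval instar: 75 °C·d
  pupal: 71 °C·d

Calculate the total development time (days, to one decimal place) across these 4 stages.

21.2 days

Daily accumulation at 18.3 °C = 18.3 − 6.2 = 12.1 DD/day.
Total K = 72 + 39 + 75 + 71 = 257 DD.
Total duration = 257 / 12.1 = 21.240 ≈ 21.2 days.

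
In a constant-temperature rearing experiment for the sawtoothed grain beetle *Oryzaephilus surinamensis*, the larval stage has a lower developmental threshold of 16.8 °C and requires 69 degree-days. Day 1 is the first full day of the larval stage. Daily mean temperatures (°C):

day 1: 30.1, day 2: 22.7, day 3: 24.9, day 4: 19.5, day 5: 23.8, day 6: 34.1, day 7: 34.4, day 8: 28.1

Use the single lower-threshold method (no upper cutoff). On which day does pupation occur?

Daily DD above 16.8 °C: 13.3, 5.9, 8.1, 2.7, 7.0, 17.3, 17.6, 11.3.
Cumulative: 13.3, 19.2, 27.3, 30.0, 37.0, 54.3, 71.9, 83.2.
The total first reaches 69 DD on day 7.

day 7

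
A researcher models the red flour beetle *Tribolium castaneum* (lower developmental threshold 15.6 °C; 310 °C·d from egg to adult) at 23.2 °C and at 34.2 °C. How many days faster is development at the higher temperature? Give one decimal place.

24.1 days

At 23.2 °C: 310 / (23.2 − 15.6) = 310 / 7.6 = 40.789 d.
At 34.2 °C: 310 / (34.2 − 15.6) = 310 / 18.6 = 16.667 d.
Difference = |40.789 − 16.667| = 24.123 ≈ 24.1 days.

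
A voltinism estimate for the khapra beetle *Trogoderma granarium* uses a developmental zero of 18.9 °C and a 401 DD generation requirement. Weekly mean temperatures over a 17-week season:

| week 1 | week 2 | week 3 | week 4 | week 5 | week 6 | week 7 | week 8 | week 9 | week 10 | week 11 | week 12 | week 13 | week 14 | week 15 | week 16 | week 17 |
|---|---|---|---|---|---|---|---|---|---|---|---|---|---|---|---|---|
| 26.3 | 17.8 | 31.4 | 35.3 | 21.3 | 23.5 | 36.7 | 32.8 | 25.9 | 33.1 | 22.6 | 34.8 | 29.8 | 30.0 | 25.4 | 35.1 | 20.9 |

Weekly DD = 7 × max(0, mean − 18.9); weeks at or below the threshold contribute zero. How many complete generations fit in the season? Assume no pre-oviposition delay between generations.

2 generations

Weekly DD (7 × max(0, T̄ − 18.9)): 51.8, 0.0, 87.5, 114.8, 16.8, 32.2, 124.6, 97.3, 49.0, 99.4, 25.9, 111.3, 76.3, 77.7, 45.5, 113.4, 14.0.
Season total = 1137.5 DD.
Complete generations = ⌊1137.5 / 401⌋ = 2.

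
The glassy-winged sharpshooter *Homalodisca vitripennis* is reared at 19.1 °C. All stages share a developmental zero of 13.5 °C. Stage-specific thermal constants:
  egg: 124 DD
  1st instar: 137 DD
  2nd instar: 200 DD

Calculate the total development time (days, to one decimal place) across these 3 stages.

Daily accumulation at 19.1 °C = 19.1 − 13.5 = 5.6 DD/day.
Total K = 124 + 137 + 200 = 461 DD.
Total duration = 461 / 5.6 = 82.321 ≈ 82.3 days.

82.3 days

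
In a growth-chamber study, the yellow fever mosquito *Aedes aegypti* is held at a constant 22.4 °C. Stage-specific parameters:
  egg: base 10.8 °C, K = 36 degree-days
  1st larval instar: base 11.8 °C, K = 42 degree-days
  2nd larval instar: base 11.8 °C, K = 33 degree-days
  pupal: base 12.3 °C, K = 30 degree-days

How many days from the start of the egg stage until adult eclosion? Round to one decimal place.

13.1 days

egg: 36 / (22.4 − 10.8) = 36 / 11.6 = 3.103 d.
1st larval instar: 42 / (22.4 − 11.8) = 42 / 10.6 = 3.962 d.
2nd larval instar: 33 / (22.4 − 11.8) = 33 / 10.6 = 3.113 d.
pupal: 30 / (22.4 − 12.3) = 30 / 10.1 = 2.970 d.
Sum = 13.149 ≈ 13.1 days.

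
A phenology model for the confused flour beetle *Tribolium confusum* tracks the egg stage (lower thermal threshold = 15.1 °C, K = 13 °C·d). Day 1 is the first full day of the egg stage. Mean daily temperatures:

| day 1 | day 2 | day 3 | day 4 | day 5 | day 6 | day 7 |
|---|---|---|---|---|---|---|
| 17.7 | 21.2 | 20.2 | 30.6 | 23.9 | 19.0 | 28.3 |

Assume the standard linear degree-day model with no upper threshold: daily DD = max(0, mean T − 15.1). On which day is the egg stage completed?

day 3

Daily DD above 15.1 °C: 2.6, 6.1, 5.1, 15.5, 8.8, 3.9, 13.2.
Cumulative: 2.6, 8.7, 13.8, 29.3, 38.1, 42.0, 55.2.
The total first reaches 13 DD on day 3.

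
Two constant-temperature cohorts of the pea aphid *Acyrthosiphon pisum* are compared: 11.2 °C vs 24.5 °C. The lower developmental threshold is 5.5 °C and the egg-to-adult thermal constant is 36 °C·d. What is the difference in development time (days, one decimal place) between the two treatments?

At 11.2 °C: 36 / (11.2 − 5.5) = 36 / 5.7 = 6.316 d.
At 24.5 °C: 36 / (24.5 − 5.5) = 36 / 19.0 = 1.895 d.
Difference = |6.316 − 1.895| = 4.421 ≈ 4.4 days.

4.4 days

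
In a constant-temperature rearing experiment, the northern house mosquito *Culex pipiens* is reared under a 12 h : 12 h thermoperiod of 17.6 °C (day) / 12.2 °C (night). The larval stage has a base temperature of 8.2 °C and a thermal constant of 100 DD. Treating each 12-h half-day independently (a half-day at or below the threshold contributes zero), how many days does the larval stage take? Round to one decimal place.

Day half: max(0, 17.6 − 8.2) × 0.5 = 9.4 × 0.5 = 4.70 DD.
Night half: max(0, 12.2 − 8.2) × 0.5 = 4.0 × 0.5 = 2.00 DD.
Per 24 h: 6.70 DD/day.
Duration = 100 / 6.70 = 14.925 ≈ 14.9 days.

14.9 days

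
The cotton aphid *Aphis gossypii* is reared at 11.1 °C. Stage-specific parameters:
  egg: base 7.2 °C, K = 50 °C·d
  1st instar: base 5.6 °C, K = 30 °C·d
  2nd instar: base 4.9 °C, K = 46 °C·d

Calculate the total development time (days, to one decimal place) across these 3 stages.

25.7 days

egg: 50 / (11.1 − 7.2) = 50 / 3.9 = 12.821 d.
1st instar: 30 / (11.1 − 5.6) = 30 / 5.5 = 5.455 d.
2nd instar: 46 / (11.1 − 4.9) = 46 / 6.2 = 7.419 d.
Sum = 25.694 ≈ 25.7 days.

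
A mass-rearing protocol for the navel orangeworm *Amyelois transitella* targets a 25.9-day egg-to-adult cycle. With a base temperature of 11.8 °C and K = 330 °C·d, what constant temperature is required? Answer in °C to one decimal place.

Required daily accumulation = 330 / 25.9 = 12.741 DD/day.
T = T_base + 12.741 = 11.8 + 12.741 = 24.541 ≈ 24.5 °C.

24.5 °C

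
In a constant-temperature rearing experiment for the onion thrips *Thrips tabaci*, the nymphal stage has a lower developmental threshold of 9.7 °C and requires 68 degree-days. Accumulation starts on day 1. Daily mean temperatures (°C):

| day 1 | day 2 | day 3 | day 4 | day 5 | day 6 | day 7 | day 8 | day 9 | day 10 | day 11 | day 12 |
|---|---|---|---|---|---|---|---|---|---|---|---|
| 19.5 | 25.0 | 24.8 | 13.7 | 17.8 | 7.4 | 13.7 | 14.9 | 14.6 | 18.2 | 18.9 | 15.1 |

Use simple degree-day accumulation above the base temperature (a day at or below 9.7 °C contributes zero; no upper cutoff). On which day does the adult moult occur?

day 10

Daily DD above 9.7 °C: 9.8, 15.3, 15.1, 4.0, 8.1, 0.0, 4.0, 5.2, 4.9, 8.5, 9.2, 5.4.
Cumulative: 9.8, 25.1, 40.2, 44.2, 52.3, 52.3, 56.3, 61.5, 66.4, 74.9, 84.1, 89.5.
The total first reaches 68 DD on day 10.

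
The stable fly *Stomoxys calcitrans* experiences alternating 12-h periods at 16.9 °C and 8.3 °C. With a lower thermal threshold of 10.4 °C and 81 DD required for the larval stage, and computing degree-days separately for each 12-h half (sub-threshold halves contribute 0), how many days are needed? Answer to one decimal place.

Day half: max(0, 16.9 − 10.4) × 0.5 = 6.5 × 0.5 = 3.25 DD.
Night half: max(0, 8.3 − 10.4) × 0.5 = 0.0 × 0.5 = 0.00 DD.
Per 24 h: 3.25 DD/day.
Duration = 81 / 3.25 = 24.923 ≈ 24.9 days.

24.9 days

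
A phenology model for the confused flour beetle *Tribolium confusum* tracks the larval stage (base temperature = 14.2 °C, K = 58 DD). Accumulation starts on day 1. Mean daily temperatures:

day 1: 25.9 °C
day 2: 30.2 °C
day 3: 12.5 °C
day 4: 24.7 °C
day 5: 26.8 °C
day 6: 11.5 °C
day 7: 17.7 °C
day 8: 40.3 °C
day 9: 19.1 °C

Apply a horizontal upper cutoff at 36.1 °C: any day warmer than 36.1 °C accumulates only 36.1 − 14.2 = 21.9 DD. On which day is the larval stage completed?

Daily DD above 14.2 °C (capped at 21.9): 11.7, 16.0, 0.0, 10.5, 12.6, 0.0, 3.5, 21.9, 4.9.
Cumulative: 11.7, 27.7, 27.7, 38.2, 50.8, 50.8, 54.3, 76.2, 81.1.
The total first reaches 58 DD on day 8.

day 8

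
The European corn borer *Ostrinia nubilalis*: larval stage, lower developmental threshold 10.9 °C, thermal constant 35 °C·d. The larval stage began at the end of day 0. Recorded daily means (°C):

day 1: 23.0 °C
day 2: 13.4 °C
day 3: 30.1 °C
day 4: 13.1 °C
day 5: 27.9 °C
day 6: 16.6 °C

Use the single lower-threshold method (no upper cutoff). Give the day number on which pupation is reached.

Daily DD above 10.9 °C: 12.1, 2.5, 19.2, 2.2, 17.0, 5.7.
Cumulative: 12.1, 14.6, 33.8, 36.0, 53.0, 58.7.
The total first reaches 35 DD on day 4.

day 4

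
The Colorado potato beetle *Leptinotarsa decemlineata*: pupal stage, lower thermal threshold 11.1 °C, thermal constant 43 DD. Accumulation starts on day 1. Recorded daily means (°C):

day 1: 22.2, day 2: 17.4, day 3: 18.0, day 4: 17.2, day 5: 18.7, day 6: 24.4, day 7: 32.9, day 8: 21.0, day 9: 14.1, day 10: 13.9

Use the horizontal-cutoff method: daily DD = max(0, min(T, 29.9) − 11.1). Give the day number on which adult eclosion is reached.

Daily DD above 11.1 °C (capped at 18.8): 11.1, 6.3, 6.9, 6.1, 7.6, 13.3, 18.8, 9.9, 3.0, 2.8.
Cumulative: 11.1, 17.4, 24.3, 30.4, 38.0, 51.3, 70.1, 80.0, 83.0, 85.8.
The total first reaches 43 DD on day 6.

day 6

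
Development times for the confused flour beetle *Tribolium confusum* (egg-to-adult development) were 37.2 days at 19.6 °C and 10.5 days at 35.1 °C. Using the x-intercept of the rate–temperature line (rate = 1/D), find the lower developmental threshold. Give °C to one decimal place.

13.5 °C

Under the model K = D·(T − T_b), so D₁·(T₁ − T_b) = D₂·(T₂ − T_b).
37.2·(19.6 − T_b) = 10.5·(35.1 − T_b)
T_b = (37.2·19.6 − 10.5·35.1) / (37.2 − 10.5) = 360.57 / 26.7 = 13.504 °C ≈ 13.5 °C.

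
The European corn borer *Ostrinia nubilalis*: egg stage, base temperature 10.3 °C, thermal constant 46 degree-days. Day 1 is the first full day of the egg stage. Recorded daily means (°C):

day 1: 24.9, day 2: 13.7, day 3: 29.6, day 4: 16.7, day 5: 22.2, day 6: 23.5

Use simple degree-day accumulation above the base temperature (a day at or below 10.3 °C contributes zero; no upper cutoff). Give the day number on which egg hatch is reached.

day 5

Daily DD above 10.3 °C: 14.6, 3.4, 19.3, 6.4, 11.9, 13.2.
Cumulative: 14.6, 18.0, 37.3, 43.7, 55.6, 68.8.
The total first reaches 46 DD on day 5.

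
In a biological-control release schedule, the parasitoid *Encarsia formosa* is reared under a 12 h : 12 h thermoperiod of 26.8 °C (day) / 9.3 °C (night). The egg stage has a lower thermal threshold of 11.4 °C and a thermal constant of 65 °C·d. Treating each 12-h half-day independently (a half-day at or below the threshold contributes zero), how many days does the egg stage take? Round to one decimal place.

Day half: max(0, 26.8 − 11.4) × 0.5 = 15.4 × 0.5 = 7.70 DD.
Night half: max(0, 9.3 − 11.4) × 0.5 = 0.0 × 0.5 = 0.00 DD.
Per 24 h: 7.70 DD/day.
Duration = 65 / 7.70 = 8.442 ≈ 8.4 days.

8.4 days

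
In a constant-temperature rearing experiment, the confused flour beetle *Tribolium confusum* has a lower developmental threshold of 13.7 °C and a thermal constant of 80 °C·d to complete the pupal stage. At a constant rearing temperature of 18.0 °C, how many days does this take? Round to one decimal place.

Daily accumulation = 18.0 − 13.7 = 4.3 DD/day.
Duration = 80 / 4.3 = 18.605 ≈ 18.6 days.

18.6 days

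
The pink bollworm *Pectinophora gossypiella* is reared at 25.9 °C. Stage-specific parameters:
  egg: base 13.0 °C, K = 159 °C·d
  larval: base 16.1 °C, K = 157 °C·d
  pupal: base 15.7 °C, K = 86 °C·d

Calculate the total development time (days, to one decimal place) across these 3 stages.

egg: 159 / (25.9 − 13.0) = 159 / 12.9 = 12.326 d.
larval: 157 / (25.9 − 16.1) = 157 / 9.8 = 16.020 d.
pupal: 86 / (25.9 − 15.7) = 86 / 10.2 = 8.431 d.
Sum = 36.777 ≈ 36.8 days.

36.8 days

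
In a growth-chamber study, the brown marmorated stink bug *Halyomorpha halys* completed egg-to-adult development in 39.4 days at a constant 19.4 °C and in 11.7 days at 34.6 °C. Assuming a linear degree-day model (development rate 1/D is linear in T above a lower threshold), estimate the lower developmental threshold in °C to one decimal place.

13.0 °C

Linear rate model ⇒ the product D·(T − T_b) is constant across temperatures.
39.4·(19.4 − T_b) = 11.7·(34.6 − T_b)
T_b = (39.4·19.4 − 11.7·34.6) / (39.4 − 11.7) = 359.54 / 27.7 = 12.980 °C ≈ 13.0 °C.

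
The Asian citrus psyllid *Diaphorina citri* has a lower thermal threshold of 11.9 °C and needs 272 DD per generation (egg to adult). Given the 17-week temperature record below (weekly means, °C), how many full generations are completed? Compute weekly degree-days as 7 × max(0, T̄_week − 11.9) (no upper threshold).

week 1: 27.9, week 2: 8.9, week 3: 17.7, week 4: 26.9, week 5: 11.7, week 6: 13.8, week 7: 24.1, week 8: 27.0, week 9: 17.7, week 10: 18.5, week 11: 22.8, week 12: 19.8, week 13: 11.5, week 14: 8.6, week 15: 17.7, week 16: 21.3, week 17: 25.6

3 generations

Weekly DD (7 × max(0, T̄ − 11.9)): 112.0, 0.0, 40.6, 105.0, 0.0, 13.3, 85.4, 105.7, 40.6, 46.2, 76.3, 55.3, 0.0, 0.0, 40.6, 65.8, 95.9.
Season total = 882.7 DD.
Complete generations = ⌊882.7 / 272⌋ = 3.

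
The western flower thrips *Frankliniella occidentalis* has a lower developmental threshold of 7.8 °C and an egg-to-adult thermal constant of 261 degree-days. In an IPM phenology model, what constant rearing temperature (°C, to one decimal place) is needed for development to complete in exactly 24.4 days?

18.5 °C

Required daily accumulation = 261 / 24.4 = 10.697 DD/day.
T = T_base + 10.697 = 7.8 + 10.697 = 18.497 ≈ 18.5 °C.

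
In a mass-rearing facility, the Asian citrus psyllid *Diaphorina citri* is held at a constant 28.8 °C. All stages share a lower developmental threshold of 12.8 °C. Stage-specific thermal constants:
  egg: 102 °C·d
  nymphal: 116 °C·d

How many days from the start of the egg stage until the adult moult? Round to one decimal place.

Daily accumulation at 28.8 °C = 28.8 − 12.8 = 16.0 DD/day.
Total K = 102 + 116 = 218 DD.
Total duration = 218 / 16.0 = 13.625 ≈ 13.6 days.

13.6 days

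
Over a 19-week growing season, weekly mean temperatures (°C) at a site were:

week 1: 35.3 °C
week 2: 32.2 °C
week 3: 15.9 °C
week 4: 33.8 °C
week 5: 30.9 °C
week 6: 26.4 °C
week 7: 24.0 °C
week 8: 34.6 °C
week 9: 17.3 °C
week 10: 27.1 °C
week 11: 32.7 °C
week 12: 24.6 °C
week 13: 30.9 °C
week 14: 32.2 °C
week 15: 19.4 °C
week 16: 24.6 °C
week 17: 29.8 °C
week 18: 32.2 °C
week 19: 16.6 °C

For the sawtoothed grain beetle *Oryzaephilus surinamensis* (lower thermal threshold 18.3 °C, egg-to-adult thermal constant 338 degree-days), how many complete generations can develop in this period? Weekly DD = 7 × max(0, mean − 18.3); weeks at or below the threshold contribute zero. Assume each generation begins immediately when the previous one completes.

3 generations

Weekly DD (7 × max(0, T̄ − 18.3)): 119.0, 97.3, 0.0, 108.5, 88.2, 56.7, 39.9, 114.1, 0.0, 61.6, 100.8, 44.1, 88.2, 97.3, 7.7, 44.1, 80.5, 97.3, 0.0.
Season total = 1245.3 DD.
Complete generations = ⌊1245.3 / 338⌋ = 3.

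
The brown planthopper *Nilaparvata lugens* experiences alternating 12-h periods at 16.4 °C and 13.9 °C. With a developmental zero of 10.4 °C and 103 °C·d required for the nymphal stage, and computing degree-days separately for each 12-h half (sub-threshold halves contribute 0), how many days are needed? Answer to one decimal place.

Day half: max(0, 16.4 − 10.4) × 0.5 = 6.0 × 0.5 = 3.00 DD.
Night half: max(0, 13.9 − 10.4) × 0.5 = 3.5 × 0.5 = 1.75 DD.
Per 24 h: 4.75 DD/day.
Duration = 103 / 4.75 = 21.684 ≈ 21.7 days.

21.7 days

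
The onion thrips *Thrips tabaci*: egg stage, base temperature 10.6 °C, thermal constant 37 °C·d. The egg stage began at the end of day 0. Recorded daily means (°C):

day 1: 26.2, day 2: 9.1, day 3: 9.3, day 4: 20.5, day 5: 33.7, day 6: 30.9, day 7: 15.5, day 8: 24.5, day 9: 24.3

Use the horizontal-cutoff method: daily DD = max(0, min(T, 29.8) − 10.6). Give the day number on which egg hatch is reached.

Daily DD above 10.6 °C (capped at 19.2): 15.6, 0.0, 0.0, 9.9, 19.2, 19.2, 4.9, 13.9, 13.7.
Cumulative: 15.6, 15.6, 15.6, 25.5, 44.7, 63.9, 68.8, 82.7, 96.4.
The total first reaches 37 DD on day 5.

day 5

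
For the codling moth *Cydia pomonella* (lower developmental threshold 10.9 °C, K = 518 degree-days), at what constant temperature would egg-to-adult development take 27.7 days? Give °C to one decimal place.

Required daily accumulation = 518 / 27.7 = 18.700 DD/day.
T = T_base + 18.700 = 10.9 + 18.700 = 29.600 ≈ 29.6 °C.

29.6 °C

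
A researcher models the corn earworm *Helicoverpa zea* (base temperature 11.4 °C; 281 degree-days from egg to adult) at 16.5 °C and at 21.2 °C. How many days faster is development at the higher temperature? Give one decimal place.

At 16.5 °C: 281 / (16.5 − 11.4) = 281 / 5.1 = 55.098 d.
At 21.2 °C: 281 / (21.2 − 11.4) = 281 / 9.8 = 28.673 d.
Difference = |55.098 − 28.673| = 26.425 ≈ 26.4 days.

26.4 days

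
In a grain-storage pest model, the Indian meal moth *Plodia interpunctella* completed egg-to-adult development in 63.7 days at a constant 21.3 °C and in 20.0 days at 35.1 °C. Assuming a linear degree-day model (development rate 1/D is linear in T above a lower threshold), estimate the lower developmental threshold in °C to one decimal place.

15.0 °C

Linear rate model ⇒ the product D·(T − T_b) is constant across temperatures.
63.7·(21.3 − T_b) = 20.0·(35.1 − T_b)
T_b = (63.7·21.3 − 20.0·35.1) / (63.7 − 20.0) = 654.81 / 43.7 = 14.984 °C ≈ 15.0 °C.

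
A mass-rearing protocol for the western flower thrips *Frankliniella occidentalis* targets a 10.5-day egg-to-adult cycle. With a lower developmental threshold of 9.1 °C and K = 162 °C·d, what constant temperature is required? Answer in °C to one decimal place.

24.5 °C

Required daily accumulation = 162 / 10.5 = 15.429 DD/day.
T = T_base + 15.429 = 9.1 + 15.429 = 24.529 ≈ 24.5 °C.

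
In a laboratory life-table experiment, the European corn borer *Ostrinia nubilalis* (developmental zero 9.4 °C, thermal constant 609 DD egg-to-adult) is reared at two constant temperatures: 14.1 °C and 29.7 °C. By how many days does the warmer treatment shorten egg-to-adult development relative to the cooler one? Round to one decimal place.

At 14.1 °C: 609 / (14.1 − 9.4) = 609 / 4.7 = 129.574 d.
At 29.7 °C: 609 / (29.7 − 9.4) = 609 / 20.3 = 30.000 d.
Difference = |129.574 − 30.000| = 99.574 ≈ 99.6 days.

99.6 days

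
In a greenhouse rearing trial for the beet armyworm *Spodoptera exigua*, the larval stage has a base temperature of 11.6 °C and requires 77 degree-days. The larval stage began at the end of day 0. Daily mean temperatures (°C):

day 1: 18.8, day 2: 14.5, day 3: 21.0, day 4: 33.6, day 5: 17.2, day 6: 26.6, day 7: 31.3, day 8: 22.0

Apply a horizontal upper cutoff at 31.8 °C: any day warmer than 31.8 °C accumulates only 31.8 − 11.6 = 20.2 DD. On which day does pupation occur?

Daily DD above 11.6 °C (capped at 20.2): 7.2, 2.9, 9.4, 20.2, 5.6, 15.0, 19.7, 10.4.
Cumulative: 7.2, 10.1, 19.5, 39.7, 45.3, 60.3, 80.0, 90.4.
The total first reaches 77 DD on day 7.

day 7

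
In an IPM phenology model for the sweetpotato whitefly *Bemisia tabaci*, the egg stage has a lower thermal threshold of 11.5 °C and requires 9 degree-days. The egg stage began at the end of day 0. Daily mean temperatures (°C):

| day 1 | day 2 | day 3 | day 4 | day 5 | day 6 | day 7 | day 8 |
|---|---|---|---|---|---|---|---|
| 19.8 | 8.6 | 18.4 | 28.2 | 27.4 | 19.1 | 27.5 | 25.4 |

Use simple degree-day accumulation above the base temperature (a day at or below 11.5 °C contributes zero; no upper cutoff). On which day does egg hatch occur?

Daily DD above 11.5 °C: 8.3, 0.0, 6.9, 16.7, 15.9, 7.6, 16.0, 13.9.
Cumulative: 8.3, 8.3, 15.2, 31.9, 47.8, 55.4, 71.4, 85.3.
The total first reaches 9 DD on day 3.

day 3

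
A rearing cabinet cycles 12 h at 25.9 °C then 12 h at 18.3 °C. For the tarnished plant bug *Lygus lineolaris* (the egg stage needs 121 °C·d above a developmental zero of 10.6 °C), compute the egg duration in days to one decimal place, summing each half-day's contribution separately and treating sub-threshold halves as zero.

Day half: max(0, 25.9 − 10.6) × 0.5 = 15.3 × 0.5 = 7.65 DD.
Night half: max(0, 18.3 − 10.6) × 0.5 = 7.7 × 0.5 = 3.85 DD.
Per 24 h: 11.50 DD/day.
Duration = 121 / 11.50 = 10.522 ≈ 10.5 days.

10.5 days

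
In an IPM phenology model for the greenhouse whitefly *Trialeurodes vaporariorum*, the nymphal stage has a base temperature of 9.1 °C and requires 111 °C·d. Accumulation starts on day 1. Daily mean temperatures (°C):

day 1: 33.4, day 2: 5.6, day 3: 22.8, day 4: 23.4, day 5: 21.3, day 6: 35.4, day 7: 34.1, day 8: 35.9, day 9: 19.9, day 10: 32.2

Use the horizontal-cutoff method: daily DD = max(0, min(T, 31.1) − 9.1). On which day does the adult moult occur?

day 8

Daily DD above 9.1 °C (capped at 22.0): 22.0, 0.0, 13.7, 14.3, 12.2, 22.0, 22.0, 22.0, 10.8, 22.0.
Cumulative: 22.0, 22.0, 35.7, 50.0, 62.2, 84.2, 106.2, 128.2, 139.0, 161.0.
The total first reaches 111 DD on day 8.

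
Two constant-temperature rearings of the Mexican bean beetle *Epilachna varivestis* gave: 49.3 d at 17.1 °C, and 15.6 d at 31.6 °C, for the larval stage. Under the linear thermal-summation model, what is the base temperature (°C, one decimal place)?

Equal thermal constants: D₁(T₁ − T_b) = D₂(T₂ − T_b).
49.3·(17.1 − T_b) = 15.6·(31.6 − T_b)
T_b = (49.3·17.1 − 15.6·31.6) / (49.3 − 15.6) = 350.07 / 33.7 = 10.388 °C ≈ 10.4 °C.

10.4 °C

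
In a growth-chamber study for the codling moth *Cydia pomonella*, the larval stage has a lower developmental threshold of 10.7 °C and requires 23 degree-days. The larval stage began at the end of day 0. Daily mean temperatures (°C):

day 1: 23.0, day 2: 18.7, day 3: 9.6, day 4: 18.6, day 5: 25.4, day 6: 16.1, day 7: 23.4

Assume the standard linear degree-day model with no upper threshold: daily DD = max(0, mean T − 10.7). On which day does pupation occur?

Daily DD above 10.7 °C: 12.3, 8.0, 0.0, 7.9, 14.7, 5.4, 12.7.
Cumulative: 12.3, 20.3, 20.3, 28.2, 42.9, 48.3, 61.0.
The total first reaches 23 DD on day 4.

day 4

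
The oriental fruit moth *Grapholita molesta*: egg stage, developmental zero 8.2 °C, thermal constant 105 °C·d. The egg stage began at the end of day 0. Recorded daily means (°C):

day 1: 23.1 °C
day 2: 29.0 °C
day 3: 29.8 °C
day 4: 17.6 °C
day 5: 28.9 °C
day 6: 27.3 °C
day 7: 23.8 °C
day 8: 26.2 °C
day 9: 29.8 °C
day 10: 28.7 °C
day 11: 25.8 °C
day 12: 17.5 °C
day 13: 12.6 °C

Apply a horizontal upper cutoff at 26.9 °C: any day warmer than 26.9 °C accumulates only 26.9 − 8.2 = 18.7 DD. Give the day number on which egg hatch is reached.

Daily DD above 8.2 °C (capped at 18.7): 14.9, 18.7, 18.7, 9.4, 18.7, 18.7, 15.6, 18.0, 18.7, 18.7, 17.6, 9.3, 4.4.
Cumulative: 14.9, 33.6, 52.3, 61.7, 80.4, 99.1, 114.7, 132.7, 151.4, 170.1, 187.7, 197.0, 201.4.
The total first reaches 105 DD on day 7.

day 7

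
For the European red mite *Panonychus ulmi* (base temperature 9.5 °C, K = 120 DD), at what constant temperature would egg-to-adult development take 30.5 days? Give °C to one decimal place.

Required daily accumulation = 120 / 30.5 = 3.934 DD/day.
T = T_base + 3.934 = 9.5 + 3.934 = 13.434 ≈ 13.4 °C.

13.4 °C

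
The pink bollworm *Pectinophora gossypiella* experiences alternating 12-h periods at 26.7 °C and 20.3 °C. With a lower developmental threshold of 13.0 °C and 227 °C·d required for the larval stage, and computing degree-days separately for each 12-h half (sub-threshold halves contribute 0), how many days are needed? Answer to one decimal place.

Day half: max(0, 26.7 − 13.0) × 0.5 = 13.7 × 0.5 = 6.85 DD.
Night half: max(0, 20.3 − 13.0) × 0.5 = 7.3 × 0.5 = 3.65 DD.
Per 24 h: 10.50 DD/day.
Duration = 227 / 10.50 = 21.619 ≈ 21.6 days.

21.6 days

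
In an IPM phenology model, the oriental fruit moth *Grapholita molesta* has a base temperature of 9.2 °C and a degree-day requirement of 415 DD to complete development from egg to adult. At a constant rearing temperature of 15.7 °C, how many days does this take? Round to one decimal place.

Daily accumulation = 15.7 − 9.2 = 6.5 DD/day.
Duration = 415 / 6.5 = 63.846 ≈ 63.8 days.

63.8 days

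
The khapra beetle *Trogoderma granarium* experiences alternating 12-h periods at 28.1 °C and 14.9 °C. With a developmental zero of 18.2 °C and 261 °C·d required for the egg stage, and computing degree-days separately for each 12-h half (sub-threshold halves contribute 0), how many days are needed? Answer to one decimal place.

52.7 days

Day half: max(0, 28.1 − 18.2) × 0.5 = 9.9 × 0.5 = 4.95 DD.
Night half: max(0, 14.9 − 18.2) × 0.5 = 0.0 × 0.5 = 0.00 DD.
Per 24 h: 4.95 DD/day.
Duration = 261 / 4.95 = 52.727 ≈ 52.7 days.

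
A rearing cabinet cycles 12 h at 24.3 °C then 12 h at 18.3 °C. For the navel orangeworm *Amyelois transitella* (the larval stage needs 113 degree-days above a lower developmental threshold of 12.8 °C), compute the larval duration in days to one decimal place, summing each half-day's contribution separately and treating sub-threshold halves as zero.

Day half: max(0, 24.3 − 12.8) × 0.5 = 11.5 × 0.5 = 5.75 DD.
Night half: max(0, 18.3 − 12.8) × 0.5 = 5.5 × 0.5 = 2.75 DD.
Per 24 h: 8.50 DD/day.
Duration = 113 / 8.50 = 13.294 ≈ 13.3 days.

13.3 days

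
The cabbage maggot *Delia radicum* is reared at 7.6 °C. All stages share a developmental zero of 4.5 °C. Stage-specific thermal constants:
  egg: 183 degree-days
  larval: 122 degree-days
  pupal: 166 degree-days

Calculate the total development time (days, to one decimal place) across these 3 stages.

151.9 days

Daily accumulation at 7.6 °C = 7.6 − 4.5 = 3.1 DD/day.
Total K = 183 + 122 + 166 = 471 DD.
Total duration = 471 / 3.1 = 151.935 ≈ 151.9 days.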